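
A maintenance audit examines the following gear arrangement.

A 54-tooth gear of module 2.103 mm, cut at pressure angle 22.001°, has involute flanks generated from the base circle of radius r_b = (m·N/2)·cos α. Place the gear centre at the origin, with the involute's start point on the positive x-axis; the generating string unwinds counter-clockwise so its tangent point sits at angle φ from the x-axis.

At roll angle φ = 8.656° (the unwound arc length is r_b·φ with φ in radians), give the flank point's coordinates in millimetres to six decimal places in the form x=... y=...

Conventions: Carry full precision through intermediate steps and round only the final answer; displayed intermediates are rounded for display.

x=53.243425 y=0.060372

single-mesh involute tooth geometry (54T wheel at module 2.103)
pitch radius r_p = m·N/2 = 2.103·54/2 = 56.781000
base radius r_b = r_p·cos α = 56.781000·cos 22.001° = 52.646055
roll angle φ = 8.656° = 0.15107570 rad
x = r_b·(cos φ + φ·sin φ) = 53.243425
y = r_b·(sin φ − φ·cos φ) = 0.060372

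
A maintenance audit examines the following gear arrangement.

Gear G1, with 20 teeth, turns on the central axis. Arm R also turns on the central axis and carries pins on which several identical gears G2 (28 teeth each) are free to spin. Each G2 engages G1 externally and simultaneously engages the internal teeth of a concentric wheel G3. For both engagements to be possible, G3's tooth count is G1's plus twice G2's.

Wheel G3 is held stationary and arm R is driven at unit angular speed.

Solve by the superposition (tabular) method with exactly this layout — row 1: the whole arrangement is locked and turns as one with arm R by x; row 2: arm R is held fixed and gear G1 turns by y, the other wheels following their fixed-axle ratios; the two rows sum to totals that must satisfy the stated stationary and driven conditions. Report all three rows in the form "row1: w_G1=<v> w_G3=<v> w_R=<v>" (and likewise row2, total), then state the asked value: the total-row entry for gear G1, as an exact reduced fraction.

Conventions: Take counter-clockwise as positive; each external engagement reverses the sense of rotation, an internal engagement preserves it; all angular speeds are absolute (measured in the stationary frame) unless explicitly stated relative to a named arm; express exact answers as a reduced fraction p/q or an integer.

topology: planetary set — G1 20T / G2 28T / G3 76T, arm = carrier (Willis)
superposition row 1 [locked train]: every member turns x
row 2 — arm fixed, fixed-axis ratios: sun y, ring −(20/76)·y, arm 0
boundary: total ω_ring = x − (20/76)·y = 0 and total ω_arm = x = 1  ⇒  y = 19/5, x = 1
row 2 ring = −(20/76)·19/5 = -1
totals (row 1 + row 2): sun 1 + 19/5 = 24/5, ring 1 + (-1) = 0, arm 1 + 0 = 1
asked cell (total, sun) = 24/5

row1: w_G1=1 w_G3=1 w_R=1
row2: w_G1=19/5 w_G3=-1 w_R=0
total: w_G1=24/5 w_G3=0 w_R=1
asked value: 24/5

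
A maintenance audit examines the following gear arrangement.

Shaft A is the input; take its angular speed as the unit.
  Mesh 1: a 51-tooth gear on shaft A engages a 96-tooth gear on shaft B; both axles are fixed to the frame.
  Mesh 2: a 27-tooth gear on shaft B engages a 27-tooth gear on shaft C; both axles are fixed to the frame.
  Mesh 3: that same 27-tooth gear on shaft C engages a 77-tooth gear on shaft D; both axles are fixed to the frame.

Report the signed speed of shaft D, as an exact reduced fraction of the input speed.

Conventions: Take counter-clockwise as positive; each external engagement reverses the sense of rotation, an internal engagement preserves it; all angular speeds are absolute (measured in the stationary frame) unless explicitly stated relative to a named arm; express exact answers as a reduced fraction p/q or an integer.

3-mesh fixed-axis compound train (all bearings frame-fixed)
mesh 1 [51T→96T]: |ω|/ω_in = 1×51/96 = 17/32, sense flips to −
mesh 2 [27T→27T]: |ω|/ω_in = (17/32)×27/27 = 17/32, sense flips to +
mesh 3 [27T→77T]: |ω|/ω_in = (17/32)×27/77 = 459/2464, sense flips to −
signed output speed (× input speed) = -459/2464

-459/2464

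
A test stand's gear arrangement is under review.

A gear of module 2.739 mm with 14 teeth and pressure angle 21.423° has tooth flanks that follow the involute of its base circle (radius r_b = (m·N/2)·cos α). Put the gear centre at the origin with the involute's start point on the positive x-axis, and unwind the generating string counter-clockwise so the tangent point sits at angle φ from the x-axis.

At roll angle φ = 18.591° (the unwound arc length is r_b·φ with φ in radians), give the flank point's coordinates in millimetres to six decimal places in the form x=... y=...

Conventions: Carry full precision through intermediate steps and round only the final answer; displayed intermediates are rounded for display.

x=18.763304 y=0.201112

recognized (one wheel, involute flank): single-mesh tooth geometry, m = 2.739, N = 14
pitch radius r_p = m·N/2 = 2.739·14/2 = 19.173000
base radius r_b = r_p·cos α = 19.173000·cos 21.423° = 17.848323
roll angle φ = 18.591° = 0.32447416 rad
x = r_b·(cos φ + φ·sin φ) = 18.763304
y = r_b·(sin φ − φ·cos φ) = 0.201112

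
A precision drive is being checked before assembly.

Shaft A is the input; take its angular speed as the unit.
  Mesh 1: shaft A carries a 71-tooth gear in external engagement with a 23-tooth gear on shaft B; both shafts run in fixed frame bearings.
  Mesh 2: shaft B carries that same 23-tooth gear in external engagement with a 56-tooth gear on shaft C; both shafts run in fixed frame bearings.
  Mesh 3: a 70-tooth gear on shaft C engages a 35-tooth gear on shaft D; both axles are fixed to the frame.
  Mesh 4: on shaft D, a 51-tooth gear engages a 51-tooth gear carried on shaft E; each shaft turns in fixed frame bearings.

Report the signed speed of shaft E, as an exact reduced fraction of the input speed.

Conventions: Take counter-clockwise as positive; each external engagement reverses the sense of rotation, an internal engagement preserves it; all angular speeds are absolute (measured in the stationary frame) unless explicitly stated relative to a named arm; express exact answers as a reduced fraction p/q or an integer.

4-mesh fixed-axis compound train (all bearings frame-fixed)
mesh 1 [71T→23T]: |ω|/ω_in = 1×71/23 = 71/23, sense flips to −
mesh 2 [23T→56T]: |ω|/ω_in = (71/23)×23/56 = 71/56, sense flips to +
mesh 3 [70T→35T]: |ω|/ω_in = (71/56)×70/35 = 71/28, sense flips to −
mesh 4 [51T→51T]: |ω|/ω_in = (71/28)×51/51 = 71/28, sense flips to +
signed output speed (× input speed) = 71/28

71/28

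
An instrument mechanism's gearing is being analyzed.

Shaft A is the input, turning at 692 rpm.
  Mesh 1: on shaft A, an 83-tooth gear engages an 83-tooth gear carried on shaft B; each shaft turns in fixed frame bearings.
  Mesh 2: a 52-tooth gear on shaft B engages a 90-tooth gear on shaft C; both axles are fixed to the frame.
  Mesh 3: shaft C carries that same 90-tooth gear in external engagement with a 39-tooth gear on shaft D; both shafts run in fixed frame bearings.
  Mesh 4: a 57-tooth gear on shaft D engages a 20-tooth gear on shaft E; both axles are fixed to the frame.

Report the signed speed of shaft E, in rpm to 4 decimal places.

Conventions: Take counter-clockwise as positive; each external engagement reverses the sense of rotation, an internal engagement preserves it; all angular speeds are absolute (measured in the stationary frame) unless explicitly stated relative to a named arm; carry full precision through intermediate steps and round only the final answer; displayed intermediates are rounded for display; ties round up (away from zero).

4-mesh fixed-axis compound train (all bearings frame-fixed)
mesh 1 [83T→83T]: ω = 692.0000×83/83 = 692.0000 rpm, sense flips to −
mesh 2 [52T→90T]: ω = 692.0000×52/90 = 399.8222 rpm, sense flips to +
mesh 3 [90T→39T]: ω = 399.8222×90/39 = 922.6667 rpm, sense flips to −
mesh 4 [57T→20T]: ω = 922.6667×57/20 = 2629.6000 rpm, sense flips to +
signed output speed = +2629.6000 rpm

+2629.6000 rpm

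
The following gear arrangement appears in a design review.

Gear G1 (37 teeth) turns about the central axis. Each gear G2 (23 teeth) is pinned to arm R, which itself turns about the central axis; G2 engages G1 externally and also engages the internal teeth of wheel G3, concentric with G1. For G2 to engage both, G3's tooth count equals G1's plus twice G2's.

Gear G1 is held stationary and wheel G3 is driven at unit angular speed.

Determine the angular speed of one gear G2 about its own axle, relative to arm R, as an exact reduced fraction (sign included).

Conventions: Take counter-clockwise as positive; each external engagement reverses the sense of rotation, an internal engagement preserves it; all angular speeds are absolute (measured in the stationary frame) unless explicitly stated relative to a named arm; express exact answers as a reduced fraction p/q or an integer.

3071/2760

recognized (axles ride arm R): planetary set, 37/23/83 teeth
ring teeth: 37 + 2·23 = 83
37(ω_sun−ω_arm) = −83(ω_ring−ω_arm),  ω_sun = 0, ω_ring = 1
37(0−ω_arm) = −83(1−ω_arm)  ⇒  120·ω_arm = 83  ⇒  ω_arm = 83/120
sun–planet mesh: 37·(0−83/120) = −23·(ω_p−ω_arm)  ⇒  ω_p−ω_arm = 3071/2760
exact speed ratio = 3071/2760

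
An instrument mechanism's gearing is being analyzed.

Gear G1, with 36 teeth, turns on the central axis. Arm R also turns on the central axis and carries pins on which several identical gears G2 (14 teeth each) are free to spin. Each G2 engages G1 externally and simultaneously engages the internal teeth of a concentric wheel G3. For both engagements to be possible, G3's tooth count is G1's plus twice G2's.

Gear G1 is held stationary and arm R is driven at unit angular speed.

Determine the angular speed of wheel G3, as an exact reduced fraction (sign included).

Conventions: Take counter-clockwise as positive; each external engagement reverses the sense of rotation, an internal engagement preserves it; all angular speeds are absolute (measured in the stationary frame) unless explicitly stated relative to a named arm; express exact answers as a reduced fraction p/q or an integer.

recognized (axles ride arm R): planetary set, 36/14/64 teeth
ring teeth: 36 + 2·14 = 64
36(ω_sun−ω_arm) = −64(ω_ring−ω_arm),  ω_sun = 0, ω_arm = 1
ω_ring = 1 − (36/64)(0−1) = 25/16
exact speed ratio = 25/16

25/16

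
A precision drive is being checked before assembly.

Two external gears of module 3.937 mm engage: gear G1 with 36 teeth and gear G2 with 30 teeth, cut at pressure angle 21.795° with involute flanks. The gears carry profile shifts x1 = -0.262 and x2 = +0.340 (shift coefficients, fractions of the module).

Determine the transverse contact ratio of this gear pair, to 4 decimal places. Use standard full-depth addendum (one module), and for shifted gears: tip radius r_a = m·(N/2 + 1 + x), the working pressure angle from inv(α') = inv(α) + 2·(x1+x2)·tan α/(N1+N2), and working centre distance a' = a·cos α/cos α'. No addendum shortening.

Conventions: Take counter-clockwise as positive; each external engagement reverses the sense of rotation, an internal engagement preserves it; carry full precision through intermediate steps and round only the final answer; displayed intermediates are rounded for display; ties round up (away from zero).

1.5623

recognized (one external pair, fixed centres): single-mesh tooth geometry, m = 3.937, N1 = 36, N2 = 30
base radii: r_b1 = 65.800373, r_b2 = 54.833644
tip radii: r_a1 = 73.771506, r_a2 = 64.330580
inv(α') = inv(21.795°) + 2·(-0.262+0.340)·tan α/(36+30) = 0.02042088  ⇒  α' = 22.12802°
a' = a·cos α / cos α' = 129.9210·cos 21.795°/cos 22.12802° = 130.225865
action lengths: √(r_a1²−r_b1²) = 33.354850, √(r_a2²−r_b2²) = 33.640675
base pitch p_b = π·m·cos α = 11.484332
CR = (33.354850 + 33.640675 − 130.225865·sin 22.12802°)/11.484332 = 1.562337
contact ratio ≈ 1.5623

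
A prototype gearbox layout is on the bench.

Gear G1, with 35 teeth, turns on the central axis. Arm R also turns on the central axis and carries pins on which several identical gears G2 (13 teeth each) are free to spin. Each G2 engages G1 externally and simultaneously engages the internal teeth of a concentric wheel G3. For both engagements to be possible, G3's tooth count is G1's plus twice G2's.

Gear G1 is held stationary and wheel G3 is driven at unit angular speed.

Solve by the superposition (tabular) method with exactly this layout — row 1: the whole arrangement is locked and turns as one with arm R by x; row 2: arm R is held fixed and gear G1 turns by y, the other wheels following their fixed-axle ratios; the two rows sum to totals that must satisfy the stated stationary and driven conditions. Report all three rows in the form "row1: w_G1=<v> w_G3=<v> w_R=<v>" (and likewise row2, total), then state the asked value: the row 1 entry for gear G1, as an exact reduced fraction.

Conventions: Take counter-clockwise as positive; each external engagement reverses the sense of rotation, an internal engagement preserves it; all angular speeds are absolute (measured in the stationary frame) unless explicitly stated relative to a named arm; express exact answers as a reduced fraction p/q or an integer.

row1: w_G1=61/96 w_G3=61/96 w_R=61/96
row2: w_G1=-61/96 w_G3=35/96 w_R=0
total: w_G1=0 w_G3=1 w_R=61/96
asked value: 61/96

topology: planetary set — G1 35T / G2 13T / G3 61T, arm = carrier (Willis)
row 1: whole set turns with the arm by x
row 2: sun turns y, ring = −(35/61)·y, arm 0
boundary: total ω_sun = x + y = 0 and total ω_ring = x − (35/61)·y = 1  ⇒  y = -61/96, x = 61/96
row 2 ring = −(35/61)·(-61/96) = 35/96
totals (row 1 + row 2): sun 61/96 + (-61/96) = 0, ring 61/96 + 35/96 = 1, arm 61/96 + 0 = 61/96
asked cell (row1, sun) = 61/96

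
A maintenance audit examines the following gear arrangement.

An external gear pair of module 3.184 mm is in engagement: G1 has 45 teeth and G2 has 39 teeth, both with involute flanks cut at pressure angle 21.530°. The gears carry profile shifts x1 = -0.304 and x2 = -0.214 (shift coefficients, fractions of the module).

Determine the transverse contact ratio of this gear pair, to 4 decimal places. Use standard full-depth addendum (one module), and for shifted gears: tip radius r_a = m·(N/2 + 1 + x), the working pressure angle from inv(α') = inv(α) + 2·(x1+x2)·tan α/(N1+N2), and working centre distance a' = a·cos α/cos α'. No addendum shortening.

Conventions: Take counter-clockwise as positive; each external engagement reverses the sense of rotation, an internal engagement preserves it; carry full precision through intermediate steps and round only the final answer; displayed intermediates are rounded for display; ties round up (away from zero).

1.7831

single-mesh involute tooth geometry (45T engaging 39T at module 3.184)
base radii: r_b1 = 66.641358, r_b2 = 57.755843
tip radii: r_a1 = 73.856064, r_a2 = 64.590624
inv(α') = inv(21.530°) + 2·(-0.304-0.214)·tan α/(45+39) = 0.01388037  ⇒  α' = 19.54603°
a' = a·cos α / cos α' = 133.7280·cos 21.530°/cos 19.54603° = 132.004204
action lengths: √(r_a1²−r_b1²) = 31.837833, √(r_a2²−r_b2²) = 28.917318
base pitch p_b = π·m·cos α = 9.304889
CR = (31.837833 + 28.917318 − 132.004204·sin 19.54603°)/9.304889 = 1.783073
contact ratio ≈ 1.7831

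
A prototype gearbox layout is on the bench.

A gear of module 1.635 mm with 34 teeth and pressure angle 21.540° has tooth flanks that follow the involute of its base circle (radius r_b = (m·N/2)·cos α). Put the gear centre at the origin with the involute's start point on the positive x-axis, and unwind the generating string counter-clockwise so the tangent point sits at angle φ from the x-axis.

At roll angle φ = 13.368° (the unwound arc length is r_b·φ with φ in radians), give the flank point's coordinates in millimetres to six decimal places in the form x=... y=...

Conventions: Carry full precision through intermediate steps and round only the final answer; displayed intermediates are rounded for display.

single-mesh involute tooth geometry (34T wheel at module 1.635)
pitch radius r_p = m·N/2 = 1.635·34/2 = 27.795000
base radius r_b = r_p·cos α = 27.795000·cos 21.540° = 25.853838
roll angle φ = 13.368° = 0.23331561 rad
x = r_b·(cos φ + φ·sin φ) = 26.547983
y = r_b·(sin φ − φ·cos φ) = 0.108860

x=26.547983 y=0.108860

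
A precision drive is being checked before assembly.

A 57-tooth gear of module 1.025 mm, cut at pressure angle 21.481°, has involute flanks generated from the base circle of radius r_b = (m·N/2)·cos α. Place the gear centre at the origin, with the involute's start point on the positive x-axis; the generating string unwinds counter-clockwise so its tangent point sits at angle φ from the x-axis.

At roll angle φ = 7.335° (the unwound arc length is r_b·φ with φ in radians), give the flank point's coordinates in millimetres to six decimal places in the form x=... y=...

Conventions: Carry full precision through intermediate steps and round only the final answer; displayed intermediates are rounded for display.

x=27.405216 y=0.018980

single-mesh involute tooth geometry (57T wheel at module 1.025)
pitch radius r_p = m·N/2 = 1.025·57/2 = 29.212500
base radius r_b = r_p·cos α = 29.212500·cos 21.481° = 27.183372
roll angle φ = 7.335° = 0.12801990 rad
x = r_b·(cos φ + φ·sin φ) = 27.405216
y = r_b·(sin φ − φ·cos φ) = 0.018980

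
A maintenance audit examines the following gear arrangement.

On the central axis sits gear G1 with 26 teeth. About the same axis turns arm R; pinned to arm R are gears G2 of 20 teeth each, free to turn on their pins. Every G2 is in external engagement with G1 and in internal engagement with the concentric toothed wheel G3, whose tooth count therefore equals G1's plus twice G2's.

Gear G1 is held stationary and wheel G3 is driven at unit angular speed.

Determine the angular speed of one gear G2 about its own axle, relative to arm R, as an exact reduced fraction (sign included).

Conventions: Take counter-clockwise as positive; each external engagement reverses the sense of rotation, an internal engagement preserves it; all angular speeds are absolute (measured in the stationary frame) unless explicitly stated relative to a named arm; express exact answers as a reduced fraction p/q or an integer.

planetary set (26T centre, 20T on arm, 66T internal) — Willis relation
ring teeth: 26 + 2·20 = 66
26(ω_sun−ω_arm) = −66(ω_ring−ω_arm),  ω_sun = 0, ω_ring = 1
26(0−ω_arm) = −66(1−ω_arm)  ⇒  92·ω_arm = 66  ⇒  ω_arm = 33/46
sun–planet mesh: 26·(0−33/46) = −20·(ω_p−ω_arm)  ⇒  ω_p−ω_arm = 429/460
exact speed ratio = 429/460

429/460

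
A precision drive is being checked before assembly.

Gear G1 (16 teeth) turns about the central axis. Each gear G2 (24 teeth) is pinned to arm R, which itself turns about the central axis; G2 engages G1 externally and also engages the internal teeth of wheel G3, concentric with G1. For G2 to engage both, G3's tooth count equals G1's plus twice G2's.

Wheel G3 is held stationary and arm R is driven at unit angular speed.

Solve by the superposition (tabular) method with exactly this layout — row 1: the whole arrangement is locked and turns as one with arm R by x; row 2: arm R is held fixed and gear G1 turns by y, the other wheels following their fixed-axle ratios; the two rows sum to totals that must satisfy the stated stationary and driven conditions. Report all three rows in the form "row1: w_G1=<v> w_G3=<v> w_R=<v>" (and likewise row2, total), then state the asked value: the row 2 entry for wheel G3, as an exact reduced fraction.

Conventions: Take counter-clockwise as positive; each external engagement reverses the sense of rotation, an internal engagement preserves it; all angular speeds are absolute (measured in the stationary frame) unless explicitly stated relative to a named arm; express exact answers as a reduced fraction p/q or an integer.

planetary set (16T centre, 24T on arm, 64T internal) — Willis relation
row 1 — lock + rotate with arm: ω_sun = ω_ring = ω_arm = x
row 2 (arm held, sun turns y): ω_ring = −(16/64)·y, ω_arm = 0
boundary: total ω_ring = x − (16/64)·y = 0 and total ω_arm = x = 1  ⇒  y = 4, x = 1
row 2 ring = −(16/64)·4 = -1
totals (row 1 + row 2): sun 1 + 4 = 5, ring 1 + (-1) = 0, arm 1 + 0 = 1
asked cell (row2, ring) = -1

row1: w_G1=1 w_G3=1 w_R=1
row2: w_G1=4 w_G3=-1 w_R=0
total: w_G1=5 w_G3=0 w_R=1
asked value: -1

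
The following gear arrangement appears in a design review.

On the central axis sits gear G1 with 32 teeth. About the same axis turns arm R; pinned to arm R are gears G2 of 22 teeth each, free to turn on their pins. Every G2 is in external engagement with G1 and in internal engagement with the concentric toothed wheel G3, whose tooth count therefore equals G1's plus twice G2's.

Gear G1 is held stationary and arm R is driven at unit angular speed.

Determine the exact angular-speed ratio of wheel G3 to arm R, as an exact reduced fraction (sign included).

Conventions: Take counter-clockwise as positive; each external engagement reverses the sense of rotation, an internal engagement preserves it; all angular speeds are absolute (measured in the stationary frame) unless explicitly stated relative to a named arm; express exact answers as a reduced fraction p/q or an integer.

class = planetary set [G3 = 32+2·22 = 76; Willis about the carrier]
ring teeth: 32 + 2·22 = 76
32(ω_sun−ω_arm) = −76(ω_ring−ω_arm),  ω_sun = 0, ω_arm = 1
ω_ring = 1 − (32/76)(0−1) = 27/19
ω_out/ω_in = 27/19

27/19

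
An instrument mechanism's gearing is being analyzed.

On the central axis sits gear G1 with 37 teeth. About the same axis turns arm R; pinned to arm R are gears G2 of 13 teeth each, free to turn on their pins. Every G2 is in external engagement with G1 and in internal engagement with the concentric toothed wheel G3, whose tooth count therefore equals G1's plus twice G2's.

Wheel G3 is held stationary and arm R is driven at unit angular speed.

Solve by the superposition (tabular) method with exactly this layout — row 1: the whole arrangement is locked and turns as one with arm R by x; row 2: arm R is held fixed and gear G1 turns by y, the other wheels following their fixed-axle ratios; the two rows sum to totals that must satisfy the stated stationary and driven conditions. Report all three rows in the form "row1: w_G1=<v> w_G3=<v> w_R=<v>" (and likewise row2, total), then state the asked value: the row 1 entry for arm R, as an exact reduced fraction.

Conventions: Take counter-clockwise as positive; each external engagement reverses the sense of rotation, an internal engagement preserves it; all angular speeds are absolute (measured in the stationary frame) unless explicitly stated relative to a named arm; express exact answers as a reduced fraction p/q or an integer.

row1: w_G1=1 w_G3=1 w_R=1
row2: w_G1=63/37 w_G3=-1 w_R=0
total: w_G1=100/37 w_G3=0 w_R=1
asked value: 1

recognized (axles ride arm R): planetary set, 37/13/63 teeth
row 1 — lock + rotate with arm: ω_sun = ω_ring = ω_arm = x
superposition row 2 [arm held]: sun y, ring −(37/63)·y, arm 0
boundary: total ω_ring = x − (37/63)·y = 0 and total ω_arm = x = 1  ⇒  y = 63/37, x = 1
row 2 ring = −(37/63)·63/37 = -1
totals (row 1 + row 2): sun 1 + 63/37 = 100/37, ring 1 + (-1) = 0, arm 1 + 0 = 1
asked cell (row1, arm) = 1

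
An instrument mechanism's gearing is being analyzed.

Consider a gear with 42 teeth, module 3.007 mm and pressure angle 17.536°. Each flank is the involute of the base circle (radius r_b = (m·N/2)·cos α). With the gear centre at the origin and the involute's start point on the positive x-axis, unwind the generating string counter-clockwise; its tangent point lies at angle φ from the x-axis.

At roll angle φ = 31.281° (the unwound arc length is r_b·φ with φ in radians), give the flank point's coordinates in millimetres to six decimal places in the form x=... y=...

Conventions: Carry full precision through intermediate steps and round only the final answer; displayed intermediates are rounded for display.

x=68.528429 y=3.169847

single-mesh involute tooth geometry (42T wheel at module 3.007)
pitch radius r_p = m·N/2 = 3.007·42/2 = 63.147000
base radius r_b = r_p·cos α = 63.147000·cos 17.536° = 60.212421
roll angle φ = 31.281° = 0.54595644 rad
x = r_b·(cos φ + φ·sin φ) = 68.528429
y = r_b·(sin φ − φ·cos φ) = 3.169847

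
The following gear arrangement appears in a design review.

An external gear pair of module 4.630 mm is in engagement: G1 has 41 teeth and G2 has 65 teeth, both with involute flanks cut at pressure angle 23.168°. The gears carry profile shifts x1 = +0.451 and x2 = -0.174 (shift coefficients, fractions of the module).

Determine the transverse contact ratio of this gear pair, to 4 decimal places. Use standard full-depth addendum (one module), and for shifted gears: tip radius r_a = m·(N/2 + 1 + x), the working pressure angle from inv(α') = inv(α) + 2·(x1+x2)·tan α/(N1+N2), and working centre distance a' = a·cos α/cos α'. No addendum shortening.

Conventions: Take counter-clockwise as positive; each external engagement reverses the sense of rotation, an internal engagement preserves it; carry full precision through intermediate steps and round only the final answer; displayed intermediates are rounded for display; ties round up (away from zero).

class = single-mesh tooth geometry [involute pair 41T × 65T, m = 4.630]
base radii: r_b1 = 87.260600, r_b2 = 138.339976
tip radii: r_a1 = 101.633130, r_a2 = 154.299380
inv(α') = inv(23.168°) + 2·(+0.451-0.174)·tan α/(41+65) = 0.02581831  ⇒  α' = 23.84530°
a' = a·cos α / cos α' = 245.3900·cos 23.168°/cos 23.84530° = 246.654960
action lengths: √(r_a1²−r_b1²) = 52.104518, √(r_a2²−r_b2²) = 68.339957
base pitch p_b = π·m·cos α = 13.372549
CR = (52.104518 + 68.339957 − 246.654960·sin 23.84530°)/13.372549 = 1.550163
contact ratio ≈ 1.5502

1.5502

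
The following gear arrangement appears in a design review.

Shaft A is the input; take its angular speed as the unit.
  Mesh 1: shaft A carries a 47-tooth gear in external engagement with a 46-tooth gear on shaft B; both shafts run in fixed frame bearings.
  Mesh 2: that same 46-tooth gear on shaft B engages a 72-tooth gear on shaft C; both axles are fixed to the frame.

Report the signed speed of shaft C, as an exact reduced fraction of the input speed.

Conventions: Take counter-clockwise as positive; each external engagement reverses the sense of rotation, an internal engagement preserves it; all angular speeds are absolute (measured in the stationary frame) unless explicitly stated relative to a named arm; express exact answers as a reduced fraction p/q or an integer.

47/72

2-mesh fixed-axis compound train (all bearings frame-fixed)
mesh 1 [47T→46T]: |ω|/ω_in = 1×47/46 = 47/46, sense flips to −
mesh 2 [46T→72T]: |ω|/ω_in = (47/46)×46/72 = 47/72, sense flips to +
signed output speed (× input speed) = 47/72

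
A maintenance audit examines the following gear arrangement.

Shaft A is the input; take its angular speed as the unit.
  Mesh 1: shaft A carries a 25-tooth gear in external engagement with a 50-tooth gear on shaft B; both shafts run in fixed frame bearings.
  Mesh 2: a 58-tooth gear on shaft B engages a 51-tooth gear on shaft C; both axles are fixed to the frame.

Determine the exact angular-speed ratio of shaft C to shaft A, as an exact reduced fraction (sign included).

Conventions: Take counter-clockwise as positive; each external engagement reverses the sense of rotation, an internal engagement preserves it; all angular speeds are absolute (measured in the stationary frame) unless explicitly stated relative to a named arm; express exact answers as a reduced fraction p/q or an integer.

29/51

class = fixed-axis compound train [2 meshes; 2 ratios multiply, 2 sense flips]
mesh 1 [25T→50T]: running ratio 1/2, sense −
mesh 2 [58T→51T]: running ratio 29/51, sense +
ω_out/ω_in = 29/51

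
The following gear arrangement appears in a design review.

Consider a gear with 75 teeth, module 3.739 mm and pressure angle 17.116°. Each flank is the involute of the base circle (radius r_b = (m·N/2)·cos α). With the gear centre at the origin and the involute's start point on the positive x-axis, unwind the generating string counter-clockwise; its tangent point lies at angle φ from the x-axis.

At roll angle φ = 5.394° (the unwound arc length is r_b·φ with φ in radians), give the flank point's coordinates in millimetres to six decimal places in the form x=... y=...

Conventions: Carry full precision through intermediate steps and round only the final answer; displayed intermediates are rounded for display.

recognized (one wheel, involute flank): single-mesh tooth geometry, m = 3.739, N = 75
pitch radius r_p = m·N/2 = 3.739·75/2 = 140.212500
base radius r_b = r_p·cos α = 140.212500·cos 17.116° = 134.002610
roll angle φ = 5.394° = 0.09414306 rad
x = r_b·(cos φ + φ·sin φ) = 134.595122
y = r_b·(sin φ − φ·cos φ) = 0.037237

x=134.595122 y=0.037237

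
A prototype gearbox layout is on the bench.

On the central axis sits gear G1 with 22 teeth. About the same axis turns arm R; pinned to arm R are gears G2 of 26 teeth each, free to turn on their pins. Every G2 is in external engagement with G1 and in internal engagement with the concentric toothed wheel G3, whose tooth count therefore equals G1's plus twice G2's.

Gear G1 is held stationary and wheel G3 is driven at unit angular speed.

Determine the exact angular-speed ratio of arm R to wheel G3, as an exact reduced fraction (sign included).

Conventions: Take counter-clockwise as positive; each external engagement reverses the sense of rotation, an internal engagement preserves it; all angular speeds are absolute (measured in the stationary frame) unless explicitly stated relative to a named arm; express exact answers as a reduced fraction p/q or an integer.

37/48

topology: planetary set — G1 22T / G2 26T / G3 74T, arm = carrier (Willis)
ring teeth: 22 + 2·26 = 74
22(ω_sun−ω_arm) = −74(ω_ring−ω_arm),  ω_sun = 0, ω_ring = 1
22(0−ω_arm) = −74(1−ω_arm)  ⇒  96·ω_arm = 74  ⇒  ω_arm = 37/48
ω_out/ω_in = 37/48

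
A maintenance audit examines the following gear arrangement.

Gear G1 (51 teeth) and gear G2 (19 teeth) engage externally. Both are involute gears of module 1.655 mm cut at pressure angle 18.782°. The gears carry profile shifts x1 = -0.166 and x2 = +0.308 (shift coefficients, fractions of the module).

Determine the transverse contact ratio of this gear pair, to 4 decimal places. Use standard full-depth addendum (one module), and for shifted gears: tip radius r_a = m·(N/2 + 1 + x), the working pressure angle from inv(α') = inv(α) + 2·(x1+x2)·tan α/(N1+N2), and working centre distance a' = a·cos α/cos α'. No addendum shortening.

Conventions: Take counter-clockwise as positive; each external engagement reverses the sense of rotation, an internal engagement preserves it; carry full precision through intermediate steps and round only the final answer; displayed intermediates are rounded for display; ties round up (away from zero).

1.6193

topology: single-mesh involute geometry — m = 1.655, 51T/19T pair
base radii: r_b1 = 39.955236, r_b2 = 14.885284
tip radii: r_a1 = 43.582770, r_a2 = 17.887240
inv(α') = inv(18.782°) + 2·(-0.166+0.308)·tan α/(51+19) = 0.01364924  ⇒  α' = 19.44035°
a' = a·cos α / cos α' = 57.9250·cos 18.782°/cos 19.44035° = 58.156085
action lengths: √(r_a1²−r_b1²) = 17.407956, √(r_a2²−r_b2²) = 9.918754
base pitch p_b = π·m·cos α = 4.922474
CR = (17.407956 + 9.918754 − 58.156085·sin 19.44035°)/4.922474 = 1.619287
contact ratio ≈ 1.6193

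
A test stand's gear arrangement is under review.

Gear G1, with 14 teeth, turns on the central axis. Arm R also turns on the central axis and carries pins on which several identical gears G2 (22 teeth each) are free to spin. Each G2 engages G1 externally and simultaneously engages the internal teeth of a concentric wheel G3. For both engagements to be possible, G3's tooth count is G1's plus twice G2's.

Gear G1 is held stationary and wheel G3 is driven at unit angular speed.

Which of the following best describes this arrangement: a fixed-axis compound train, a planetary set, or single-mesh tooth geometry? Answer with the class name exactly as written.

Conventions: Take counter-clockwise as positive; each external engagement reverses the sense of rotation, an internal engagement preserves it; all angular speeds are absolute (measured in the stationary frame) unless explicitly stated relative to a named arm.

planetary set

topology: planetary set — G1 14T / G2 22T / G3 58T, arm = carrier (Willis)
classification: planetary set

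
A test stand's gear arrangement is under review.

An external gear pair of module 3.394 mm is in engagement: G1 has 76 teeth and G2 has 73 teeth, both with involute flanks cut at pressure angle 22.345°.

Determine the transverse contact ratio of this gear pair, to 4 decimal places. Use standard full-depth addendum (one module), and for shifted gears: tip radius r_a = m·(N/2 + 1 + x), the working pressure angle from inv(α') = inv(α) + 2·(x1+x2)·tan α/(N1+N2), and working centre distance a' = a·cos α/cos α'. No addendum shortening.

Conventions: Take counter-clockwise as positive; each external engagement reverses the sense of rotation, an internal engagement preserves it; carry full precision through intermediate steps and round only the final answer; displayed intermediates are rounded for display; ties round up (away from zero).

single-mesh involute tooth geometry (76T engaging 73T at module 3.394)
base radii: r_b1 = 119.287674, r_b2 = 114.578950
tip radii: r_a1 = 132.366000, r_a2 = 127.275000
no profile shift: α' = α, a' = a
action lengths: √(r_a1²−r_b1²) = 57.369057, √(r_a2²−r_b2²) = 55.412903
base pitch p_b = π·m·cos α = 9.861928
CR = (57.369057 + 55.412903 − 252.853000·sin 22.34500°)/9.861928 = 1.688475
contact ratio ≈ 1.6885

1.6885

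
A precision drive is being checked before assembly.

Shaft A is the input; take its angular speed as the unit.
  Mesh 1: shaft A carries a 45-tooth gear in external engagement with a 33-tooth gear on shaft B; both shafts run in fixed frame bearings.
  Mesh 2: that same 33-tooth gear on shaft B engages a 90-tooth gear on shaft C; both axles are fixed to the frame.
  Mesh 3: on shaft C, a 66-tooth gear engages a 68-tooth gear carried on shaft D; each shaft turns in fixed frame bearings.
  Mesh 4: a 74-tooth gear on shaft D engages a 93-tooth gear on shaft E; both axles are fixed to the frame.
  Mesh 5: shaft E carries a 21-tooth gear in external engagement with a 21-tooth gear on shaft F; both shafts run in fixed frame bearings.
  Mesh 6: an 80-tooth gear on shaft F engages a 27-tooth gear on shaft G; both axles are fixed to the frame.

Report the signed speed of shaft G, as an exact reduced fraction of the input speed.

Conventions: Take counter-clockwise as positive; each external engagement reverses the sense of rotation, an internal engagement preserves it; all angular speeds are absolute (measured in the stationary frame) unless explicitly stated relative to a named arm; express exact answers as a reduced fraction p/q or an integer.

16280/14229

6-mesh fixed-axis compound train (all bearings frame-fixed)
mesh 1 [45T→33T]: |ω|/ω_in = 1×45/33 = 15/11, sense flips to −
mesh 2 [33T→90T]: |ω|/ω_in = (15/11)×33/90 = 1/2, sense flips to +
mesh 3 [66T→68T]: |ω|/ω_in = (1/2)×66/68 = 33/68, sense flips to −
mesh 4 [74T→93T]: |ω|/ω_in = (33/68)×74/93 = 407/1054, sense flips to +
mesh 5 [21T→21T]: |ω|/ω_in = (407/1054)×21/21 = 407/1054, sense flips to −
mesh 6 [80T→27T]: |ω|/ω_in = (407/1054)×80/27 = 16280/14229, sense flips to +
signed output speed (× input speed) = 16280/14229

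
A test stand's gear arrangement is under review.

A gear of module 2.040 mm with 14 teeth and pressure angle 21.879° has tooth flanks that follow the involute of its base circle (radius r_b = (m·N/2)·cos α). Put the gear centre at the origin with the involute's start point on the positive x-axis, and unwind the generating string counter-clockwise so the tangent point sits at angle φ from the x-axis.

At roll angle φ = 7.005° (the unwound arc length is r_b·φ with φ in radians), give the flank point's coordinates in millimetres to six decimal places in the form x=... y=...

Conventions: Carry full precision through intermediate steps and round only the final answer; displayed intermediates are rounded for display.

x=13.350122 y=0.008060

single-mesh involute tooth geometry (14T wheel at module 2.040)
pitch radius r_p = m·N/2 = 2.040·14/2 = 14.280000
base radius r_b = r_p·cos α = 14.280000·cos 21.879° = 13.251453
roll angle φ = 7.005° = 0.12226031 rad
x = r_b·(cos φ + φ·sin φ) = 13.350122
y = r_b·(sin φ − φ·cos φ) = 0.008060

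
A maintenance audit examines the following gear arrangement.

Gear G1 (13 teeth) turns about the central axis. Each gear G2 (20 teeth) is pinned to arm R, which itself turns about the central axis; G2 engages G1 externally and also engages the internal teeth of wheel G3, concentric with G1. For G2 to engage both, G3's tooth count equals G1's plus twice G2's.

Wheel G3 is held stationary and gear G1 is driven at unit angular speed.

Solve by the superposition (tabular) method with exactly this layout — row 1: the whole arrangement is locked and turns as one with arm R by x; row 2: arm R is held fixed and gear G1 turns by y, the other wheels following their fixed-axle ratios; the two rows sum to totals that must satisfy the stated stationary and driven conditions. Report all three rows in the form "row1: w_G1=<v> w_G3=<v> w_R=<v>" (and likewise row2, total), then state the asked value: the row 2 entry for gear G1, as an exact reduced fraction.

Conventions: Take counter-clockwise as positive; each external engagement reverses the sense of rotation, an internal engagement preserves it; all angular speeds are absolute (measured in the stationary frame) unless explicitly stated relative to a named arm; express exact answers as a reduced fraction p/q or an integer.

row1: w_G1=13/66 w_G3=13/66 w_R=13/66
row2: w_G1=53/66 w_G3=-13/66 w_R=0
total: w_G1=1 w_G3=0 w_R=13/66
asked value: 53/66

planetary set (13T centre, 20T on arm, 53T internal) — Willis relation
superposition row 1 [locked train]: every member turns x
row 2 (arm held, sun turns y): ω_ring = −(13/53)·y, ω_arm = 0
boundary: total ω_ring = x − (13/53)·y = 0 and total ω_sun = x + y = 1  ⇒  y = 53/66, x = 13/66
row 2 ring = −(13/53)·53/66 = -13/66
totals (row 1 + row 2): sun 13/66 + 53/66 = 1, ring 13/66 + (-13/66) = 0, arm 13/66 + 0 = 13/66
asked cell (row2, sun) = 53/66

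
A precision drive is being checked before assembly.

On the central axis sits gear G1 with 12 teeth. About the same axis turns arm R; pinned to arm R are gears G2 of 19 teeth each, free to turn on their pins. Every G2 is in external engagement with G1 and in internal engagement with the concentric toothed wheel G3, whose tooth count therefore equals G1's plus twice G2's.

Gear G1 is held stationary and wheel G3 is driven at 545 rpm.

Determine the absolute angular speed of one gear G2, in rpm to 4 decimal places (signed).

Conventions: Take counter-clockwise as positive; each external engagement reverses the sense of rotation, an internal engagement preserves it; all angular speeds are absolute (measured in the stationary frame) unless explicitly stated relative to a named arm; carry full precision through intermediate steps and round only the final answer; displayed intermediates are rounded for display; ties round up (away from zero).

+717.1053 rpm

recognized (axles ride arm R): planetary set, 12/19/50 teeth
normalise by the input: solve with ω_ring = 1, then scale by 545 rpm
ring teeth: 12 + 2·19 = 50
12(ω_sun−ω_arm) = −50(ω_ring−ω_arm),  ω_sun = 0, ω_ring = 1
12(0−ω_arm) = −50(1−ω_arm)  ⇒  62·ω_arm = 50  ⇒  ω_arm = 25/31
sun–planet mesh: 12·(0−25/31) = −19·(ω_p−ω_arm)  ⇒  ω_p−ω_arm = 300/589
ω_p = 25/31 + 300/589 = 25/19
scale: ω_p = 25/19 × 545 rpm = +717.1053 rpm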